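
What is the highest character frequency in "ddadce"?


Input: ddadce
Character counts:
  'a': 1
  'c': 1
  'd': 3
  'e': 1
Maximum frequency: 3

3


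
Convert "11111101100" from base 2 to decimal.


Input: "11111101100" in base 2
Positional expansion:
  Digit '1' (value 1) x 2^10 = 1024
  Digit '1' (value 1) x 2^9 = 512
  Digit '1' (value 1) x 2^8 = 256
  Digit '1' (value 1) x 2^7 = 128
  Digit '1' (value 1) x 2^6 = 64
  Digit '1' (value 1) x 2^5 = 32
  Digit '0' (value 0) x 2^4 = 0
  Digit '1' (value 1) x 2^3 = 8
  Digit '1' (value 1) x 2^2 = 4
  Digit '0' (value 0) x 2^1 = 0
  Digit '0' (value 0) x 2^0 = 0
Sum = 2028

2028


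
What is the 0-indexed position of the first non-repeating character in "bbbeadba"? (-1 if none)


Input: bbbeadba
Character frequencies:
  'a': 2
  'b': 4
  'd': 1
  'e': 1
Scanning left to right for freq == 1:
  Position 0 ('b'): freq=4, skip
  Position 1 ('b'): freq=4, skip
  Position 2 ('b'): freq=4, skip
  Position 3 ('e'): unique! => answer = 3

3


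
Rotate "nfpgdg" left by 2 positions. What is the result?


Input: "nfpgdg", rotate left by 2
First 2 characters: "nf"
Remaining characters: "pgdg"
Concatenate remaining + first: "pgdg" + "nf" = "pgdgnf"

pgdgnf


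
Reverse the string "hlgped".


Input: hlgped
Reading characters right to left:
  Position 5: 'd'
  Position 4: 'e'
  Position 3: 'p'
  Position 2: 'g'
  Position 1: 'l'
  Position 0: 'h'
Reversed: depglh

depglh


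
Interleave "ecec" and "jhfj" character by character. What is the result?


Interleaving "ecec" and "jhfj":
  Position 0: 'e' from first, 'j' from second => "ej"
  Position 1: 'c' from first, 'h' from second => "ch"
  Position 2: 'e' from first, 'f' from second => "ef"
  Position 3: 'c' from first, 'j' from second => "cj"
Result: ejchefcj

ejchefcj


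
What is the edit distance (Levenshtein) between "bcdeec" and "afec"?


Computing edit distance: "bcdeec" -> "afec"
DP table:
           a    f    e    c
      0    1    2    3    4
  b   1    1    2    3    4
  c   2    2    2    3    3
  d   3    3    3    3    4
  e   4    4    4    3    4
  e   5    5    5    4    4
  c   6    6    6    5    4
Edit distance = dp[6][4] = 4

4


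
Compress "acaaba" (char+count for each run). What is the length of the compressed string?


Input: acaaba
Runs:
  'a' x 1 => "a1"
  'c' x 1 => "c1"
  'a' x 2 => "a2"
  'b' x 1 => "b1"
  'a' x 1 => "a1"
Compressed: "a1c1a2b1a1"
Compressed length: 10

10


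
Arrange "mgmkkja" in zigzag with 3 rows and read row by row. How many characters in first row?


Zigzag "mgmkkja" into 3 rows:
Placing characters:
  'm' => row 0
  'g' => row 1
  'm' => row 2
  'k' => row 1
  'k' => row 0
  'j' => row 1
  'a' => row 2
Rows:
  Row 0: "mk"
  Row 1: "gkj"
  Row 2: "ma"
First row length: 2

2


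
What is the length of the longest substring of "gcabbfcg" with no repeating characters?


Input: "gcabbfcg"
Sliding window (track last position of each char):
  Position 0 ('g'): window [0,0] length 1 -- new best
  Position 1 ('c'): window [0,1] length 2 -- new best
  Position 2 ('a'): window [0,2] length 3 -- new best
  Position 3 ('b'): window [0,3] length 4 -- new best
  Position 4 ('b'): repeat (last at 3), move window start to 4
  Position 4 ('b'): window [4,4] length 1
  Position 5 ('f'): window [4,5] length 2
  Position 6 ('c'): window [4,6] length 3
  Position 7 ('g'): window [4,7] length 4
Longest substring with no repeats: "gcab" with length 4

4


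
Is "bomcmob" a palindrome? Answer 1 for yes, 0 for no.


Input: bomcmob
Reversed: bomcmob
  Compare pos 0 ('b') with pos 6 ('b'): match
  Compare pos 1 ('o') with pos 5 ('o'): match
  Compare pos 2 ('m') with pos 4 ('m'): match
Result: palindrome

1


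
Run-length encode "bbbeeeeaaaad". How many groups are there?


Input: bbbeeeeaaaad
Scanning for consecutive runs:
  Group 1: 'b' x 3 (positions 0-2)
  Group 2: 'e' x 4 (positions 3-6)
  Group 3: 'a' x 4 (positions 7-10)
  Group 4: 'd' x 1 (positions 11-11)
Total groups: 4

4


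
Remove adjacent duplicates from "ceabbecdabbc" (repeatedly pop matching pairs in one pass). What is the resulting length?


Input: ceabbecdabbc
Stack-based adjacent duplicate removal:
  Read 'c': push. Stack: c
  Read 'e': push. Stack: ce
  Read 'a': push. Stack: cea
  Read 'b': push. Stack: ceab
  Read 'b': matches stack top 'b' => pop. Stack: cea
  Read 'e': push. Stack: ceae
  Read 'c': push. Stack: ceaec
  Read 'd': push. Stack: ceaecd
  Read 'a': push. Stack: ceaecda
  Read 'b': push. Stack: ceaecdab
  Read 'b': matches stack top 'b' => pop. Stack: ceaecda
  Read 'c': push. Stack: ceaecdac
Final stack: "ceaecdac" (length 8)

8


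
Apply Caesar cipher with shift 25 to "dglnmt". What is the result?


Caesar cipher: shift "dglnmt" by 25
  'd' (pos 3) + 25 = pos 2 = 'c'
  'g' (pos 6) + 25 = pos 5 = 'f'
  'l' (pos 11) + 25 = pos 10 = 'k'
  'n' (pos 13) + 25 = pos 12 = 'm'
  'm' (pos 12) + 25 = pos 11 = 'l'
  't' (pos 19) + 25 = pos 18 = 's'
Result: cfkmls

cfkmls


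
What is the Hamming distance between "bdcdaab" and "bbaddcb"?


Comparing "bdcdaab" and "bbaddcb" position by position:
  Position 0: 'b' vs 'b' => same
  Position 1: 'd' vs 'b' => differ
  Position 2: 'c' vs 'a' => differ
  Position 3: 'd' vs 'd' => same
  Position 4: 'a' vs 'd' => differ
  Position 5: 'a' vs 'c' => differ
  Position 6: 'b' vs 'b' => same
Total differences (Hamming distance): 4

4


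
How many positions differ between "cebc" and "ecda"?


Comparing "cebc" and "ecda" position by position:
  Position 0: 'c' vs 'e' => DIFFER
  Position 1: 'e' vs 'c' => DIFFER
  Position 2: 'b' vs 'd' => DIFFER
  Position 3: 'c' vs 'a' => DIFFER
Positions that differ: 4

4


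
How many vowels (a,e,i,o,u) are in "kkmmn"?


Input: kkmmn
Checking each character:
  'k' at position 0: consonant
  'k' at position 1: consonant
  'm' at position 2: consonant
  'm' at position 3: consonant
  'n' at position 4: consonant
Total vowels: 0

0


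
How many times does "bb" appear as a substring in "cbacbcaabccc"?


Searching for "bb" in "cbacbcaabccc"
Scanning each position:
  Position 0: "cb" => no
  Position 1: "ba" => no
  Position 2: "ac" => no
  Position 3: "cb" => no
  Position 4: "bc" => no
  Position 5: "ca" => no
  Position 6: "aa" => no
  Position 7: "ab" => no
  Position 8: "bc" => no
  Position 9: "cc" => no
  Position 10: "cc" => no
Total occurrences: 0

0


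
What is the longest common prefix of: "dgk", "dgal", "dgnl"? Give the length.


Words: dgk, dgal, dgnl
  Position 0: all 'd' => match
  Position 1: all 'g' => match
  Position 2: ('k', 'a', 'n') => mismatch, stop
LCP = "dg" (length 2)

2


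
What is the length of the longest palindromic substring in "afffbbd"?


Input: "afffbbd"
Checking substrings for palindromes:
  [1:4] "fff" (len 3) => palindrome
  [1:3] "ff" (len 2) => palindrome
  [2:4] "ff" (len 2) => palindrome
  [4:6] "bb" (len 2) => palindrome
Longest palindromic substring: "fff" with length 3

3


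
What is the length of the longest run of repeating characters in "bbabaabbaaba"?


Input: "bbabaabbaaba"
Scanning for longest run:
  Position 1 ('b'): continues run of 'b', length=2
  Position 2 ('a'): new char, reset run to 1
  Position 3 ('b'): new char, reset run to 1
  Position 4 ('a'): new char, reset run to 1
  Position 5 ('a'): continues run of 'a', length=2
  Position 6 ('b'): new char, reset run to 1
  Position 7 ('b'): continues run of 'b', length=2
  Position 8 ('a'): new char, reset run to 1
  Position 9 ('a'): continues run of 'a', length=2
  Position 10 ('b'): new char, reset run to 1
  Position 11 ('a'): new char, reset run to 1
Longest run: 'b' with length 2

2


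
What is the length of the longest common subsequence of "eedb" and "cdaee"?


LCS of "eedb" and "cdaee"
DP table:
           c    d    a    e    e
      0    0    0    0    0    0
  e   0    0    0    0    1    1
  e   0    0    0    0    1    2
  d   0    0    1    1    1    2
  b   0    0    1    1    1    2
LCS length = dp[4][5] = 2

2


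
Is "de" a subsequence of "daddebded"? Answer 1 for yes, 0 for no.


Check if "de" is a subsequence of "daddebded"
Greedy scan:
  Position 0 ('d'): matches sub[0] = 'd'
  Position 1 ('a'): no match needed
  Position 2 ('d'): no match needed
  Position 3 ('d'): no match needed
  Position 4 ('e'): matches sub[1] = 'e'
  Position 5 ('b'): no match needed
  Position 6 ('d'): no match needed
  Position 7 ('e'): no match needed
  Position 8 ('d'): no match needed
All 2 characters matched => is a subsequence

1


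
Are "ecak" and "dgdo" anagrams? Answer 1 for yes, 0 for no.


Strings: "ecak", "dgdo"
Sorted first:  acek
Sorted second: ddgo
Differ at position 0: 'a' vs 'd' => not anagrams

0


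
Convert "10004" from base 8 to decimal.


Input: "10004" in base 8
Positional expansion:
  Digit '1' (value 1) x 8^4 = 4096
  Digit '0' (value 0) x 8^3 = 0
  Digit '0' (value 0) x 8^2 = 0
  Digit '0' (value 0) x 8^1 = 0
  Digit '4' (value 4) x 8^0 = 4
Sum = 4100

4100


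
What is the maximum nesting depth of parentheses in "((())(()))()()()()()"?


Input: "((())(()))()()()()()"
Tracking depth:
  Position 0 '(': depth becomes 1
  Position 1 '(': depth becomes 2
  Position 2 '(': depth becomes 3
  Position 3 ')': depth becomes 2
  Position 4 ')': depth becomes 1
  Position 5 '(': depth becomes 2
  Position 6 '(': depth becomes 3
  Position 7 ')': depth becomes 2
  Position 8 ')': depth becomes 1
  Position 9 ')': depth becomes 0
  Position 10 '(': depth becomes 1
  Position 11 ')': depth becomes 0
  Position 12 '(': depth becomes 1
  Position 13 ')': depth becomes 0
  Position 14 '(': depth becomes 1
  Position 15 ')': depth becomes 0
  Position 16 '(': depth becomes 1
  Position 17 ')': depth becomes 0
  Position 18 '(': depth becomes 1
  Position 19 ')': depth becomes 0
Maximum depth reached: 3

3


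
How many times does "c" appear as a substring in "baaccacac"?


Searching for "c" in "baaccacac"
Scanning each position:
  Position 0: "b" => no
  Position 1: "a" => no
  Position 2: "a" => no
  Position 3: "c" => MATCH
  Position 4: "c" => MATCH
  Position 5: "a" => no
  Position 6: "c" => MATCH
  Position 7: "a" => no
  Position 8: "c" => MATCH
Total occurrences: 4

4


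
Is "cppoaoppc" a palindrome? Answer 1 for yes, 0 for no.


Input: cppoaoppc
Reversed: cppoaoppc
  Compare pos 0 ('c') with pos 8 ('c'): match
  Compare pos 1 ('p') with pos 7 ('p'): match
  Compare pos 2 ('p') with pos 6 ('p'): match
  Compare pos 3 ('o') with pos 5 ('o'): match
Result: palindrome

1


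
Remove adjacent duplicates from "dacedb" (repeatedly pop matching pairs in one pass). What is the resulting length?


Input: dacedb
Stack-based adjacent duplicate removal:
  Read 'd': push. Stack: d
  Read 'a': push. Stack: da
  Read 'c': push. Stack: dac
  Read 'e': push. Stack: dace
  Read 'd': push. Stack: daced
  Read 'b': push. Stack: dacedb
Final stack: "dacedb" (length 6)

6


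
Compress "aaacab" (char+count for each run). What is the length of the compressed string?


Input: aaacab
Runs:
  'a' x 3 => "a3"
  'c' x 1 => "c1"
  'a' x 1 => "a1"
  'b' x 1 => "b1"
Compressed: "a3c1a1b1"
Compressed length: 8

8


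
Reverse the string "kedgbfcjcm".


Input: kedgbfcjcm
Reading characters right to left:
  Position 9: 'm'
  Position 8: 'c'
  Position 7: 'j'
  Position 6: 'c'
  Position 5: 'f'
  Position 4: 'b'
  Position 3: 'g'
  Position 2: 'd'
  Position 1: 'e'
  Position 0: 'k'
Reversed: mcjcfbgdek

mcjcfbgdek


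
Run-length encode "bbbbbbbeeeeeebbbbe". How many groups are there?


Input: bbbbbbbeeeeeebbbbe
Scanning for consecutive runs:
  Group 1: 'b' x 7 (positions 0-6)
  Group 2: 'e' x 6 (positions 7-12)
  Group 3: 'b' x 4 (positions 13-16)
  Group 4: 'e' x 1 (positions 17-17)
Total groups: 4

4


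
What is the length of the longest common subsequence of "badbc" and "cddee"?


LCS of "badbc" and "cddee"
DP table:
           c    d    d    e    e
      0    0    0    0    0    0
  b   0    0    0    0    0    0
  a   0    0    0    0    0    0
  d   0    0    1    1    1    1
  b   0    0    1    1    1    1
  c   0    1    1    1    1    1
LCS length = dp[5][5] = 1

1


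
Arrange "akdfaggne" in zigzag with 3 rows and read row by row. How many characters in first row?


Zigzag "akdfaggne" into 3 rows:
Placing characters:
  'a' => row 0
  'k' => row 1
  'd' => row 2
  'f' => row 1
  'a' => row 0
  'g' => row 1
  'g' => row 2
  'n' => row 1
  'e' => row 0
Rows:
  Row 0: "aae"
  Row 1: "kfgn"
  Row 2: "dg"
First row length: 3

3


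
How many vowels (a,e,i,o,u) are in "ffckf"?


Input: ffckf
Checking each character:
  'f' at position 0: consonant
  'f' at position 1: consonant
  'c' at position 2: consonant
  'k' at position 3: consonant
  'f' at position 4: consonant
Total vowels: 0

0


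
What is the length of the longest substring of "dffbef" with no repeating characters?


Input: "dffbef"
Sliding window (track last position of each char):
  Position 0 ('d'): window [0,0] length 1 -- new best
  Position 1 ('f'): window [0,1] length 2 -- new best
  Position 2 ('f'): repeat (last at 1), move window start to 2
  Position 2 ('f'): window [2,2] length 1
  Position 3 ('b'): window [2,3] length 2
  Position 4 ('e'): window [2,4] length 3 -- new best
  Position 5 ('f'): repeat (last at 2), move window start to 3
  Position 5 ('f'): window [3,5] length 3
Longest substring with no repeats: "fbe" with length 3

3


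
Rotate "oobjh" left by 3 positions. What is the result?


Input: "oobjh", rotate left by 3
First 3 characters: "oob"
Remaining characters: "jh"
Concatenate remaining + first: "jh" + "oob" = "jhoob"

jhoob


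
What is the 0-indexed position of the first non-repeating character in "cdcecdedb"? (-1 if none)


Input: cdcecdedb
Character frequencies:
  'b': 1
  'c': 3
  'd': 3
  'e': 2
Scanning left to right for freq == 1:
  Position 0 ('c'): freq=3, skip
  Position 1 ('d'): freq=3, skip
  Position 2 ('c'): freq=3, skip
  Position 3 ('e'): freq=2, skip
  Position 4 ('c'): freq=3, skip
  Position 5 ('d'): freq=3, skip
  Position 6 ('e'): freq=2, skip
  Position 7 ('d'): freq=3, skip
  Position 8 ('b'): unique! => answer = 8

8


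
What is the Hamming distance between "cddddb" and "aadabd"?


Comparing "cddddb" and "aadabd" position by position:
  Position 0: 'c' vs 'a' => differ
  Position 1: 'd' vs 'a' => differ
  Position 2: 'd' vs 'd' => same
  Position 3: 'd' vs 'a' => differ
  Position 4: 'd' vs 'b' => differ
  Position 5: 'b' vs 'd' => differ
Total differences (Hamming distance): 5

5


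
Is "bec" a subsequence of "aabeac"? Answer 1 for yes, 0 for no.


Check if "bec" is a subsequence of "aabeac"
Greedy scan:
  Position 0 ('a'): no match needed
  Position 1 ('a'): no match needed
  Position 2 ('b'): matches sub[0] = 'b'
  Position 3 ('e'): matches sub[1] = 'e'
  Position 4 ('a'): no match needed
  Position 5 ('c'): matches sub[2] = 'c'
All 3 characters matched => is a subsequence

1


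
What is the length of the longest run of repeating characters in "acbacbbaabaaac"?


Input: "acbacbbaabaaac"
Scanning for longest run:
  Position 1 ('c'): new char, reset run to 1
  Position 2 ('b'): new char, reset run to 1
  Position 3 ('a'): new char, reset run to 1
  Position 4 ('c'): new char, reset run to 1
  Position 5 ('b'): new char, reset run to 1
  Position 6 ('b'): continues run of 'b', length=2
  Position 7 ('a'): new char, reset run to 1
  Position 8 ('a'): continues run of 'a', length=2
  Position 9 ('b'): new char, reset run to 1
  Position 10 ('a'): new char, reset run to 1
  Position 11 ('a'): continues run of 'a', length=2
  Position 12 ('a'): continues run of 'a', length=3
  Position 13 ('c'): new char, reset run to 1
Longest run: 'a' with length 3

3


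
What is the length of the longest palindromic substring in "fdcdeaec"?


Input: "fdcdeaec"
Checking substrings for palindromes:
  [1:4] "dcd" (len 3) => palindrome
  [4:7] "eae" (len 3) => palindrome
Longest palindromic substring: "dcd" with length 3

3


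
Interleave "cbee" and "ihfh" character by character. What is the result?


Interleaving "cbee" and "ihfh":
  Position 0: 'c' from first, 'i' from second => "ci"
  Position 1: 'b' from first, 'h' from second => "bh"
  Position 2: 'e' from first, 'f' from second => "ef"
  Position 3: 'e' from first, 'h' from second => "eh"
Result: cibhefeh

cibhefeh


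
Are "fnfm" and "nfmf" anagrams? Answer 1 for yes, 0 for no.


Strings: "fnfm", "nfmf"
Sorted first:  ffmn
Sorted second: ffmn
Sorted forms match => anagrams

1


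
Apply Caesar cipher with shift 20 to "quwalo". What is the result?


Caesar cipher: shift "quwalo" by 20
  'q' (pos 16) + 20 = pos 10 = 'k'
  'u' (pos 20) + 20 = pos 14 = 'o'
  'w' (pos 22) + 20 = pos 16 = 'q'
  'a' (pos 0) + 20 = pos 20 = 'u'
  'l' (pos 11) + 20 = pos 5 = 'f'
  'o' (pos 14) + 20 = pos 8 = 'i'
Result: koqufi

koqufi


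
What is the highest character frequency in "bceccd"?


Input: bceccd
Character counts:
  'b': 1
  'c': 3
  'd': 1
  'e': 1
Maximum frequency: 3

3


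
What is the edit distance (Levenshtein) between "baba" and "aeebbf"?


Computing edit distance: "baba" -> "aeebbf"
DP table:
           a    e    e    b    b    f
      0    1    2    3    4    5    6
  b   1    1    2    3    3    4    5
  a   2    1    2    3    4    4    5
  b   3    2    2    3    3    4    5
  a   4    3    3    3    4    4    5
Edit distance = dp[4][6] = 5

5


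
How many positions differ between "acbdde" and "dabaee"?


Comparing "acbdde" and "dabaee" position by position:
  Position 0: 'a' vs 'd' => DIFFER
  Position 1: 'c' vs 'a' => DIFFER
  Position 2: 'b' vs 'b' => same
  Position 3: 'd' vs 'a' => DIFFER
  Position 4: 'd' vs 'e' => DIFFER
  Position 5: 'e' vs 'e' => same
Positions that differ: 4

4


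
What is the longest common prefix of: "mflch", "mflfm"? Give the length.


Words: mflch, mflfm
  Position 0: all 'm' => match
  Position 1: all 'f' => match
  Position 2: all 'l' => match
  Position 3: ('c', 'f') => mismatch, stop
LCP = "mfl" (length 3)

3


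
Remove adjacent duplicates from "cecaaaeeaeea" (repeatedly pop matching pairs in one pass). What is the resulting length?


Input: cecaaaeeaeea
Stack-based adjacent duplicate removal:
  Read 'c': push. Stack: c
  Read 'e': push. Stack: ce
  Read 'c': push. Stack: cec
  Read 'a': push. Stack: ceca
  Read 'a': matches stack top 'a' => pop. Stack: cec
  Read 'a': push. Stack: ceca
  Read 'e': push. Stack: cecae
  Read 'e': matches stack top 'e' => pop. Stack: ceca
  Read 'a': matches stack top 'a' => pop. Stack: cec
  Read 'e': push. Stack: cece
  Read 'e': matches stack top 'e' => pop. Stack: cec
  Read 'a': push. Stack: ceca
Final stack: "ceca" (length 4)

4


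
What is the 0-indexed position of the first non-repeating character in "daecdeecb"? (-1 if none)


Input: daecdeecb
Character frequencies:
  'a': 1
  'b': 1
  'c': 2
  'd': 2
  'e': 3
Scanning left to right for freq == 1:
  Position 0 ('d'): freq=2, skip
  Position 1 ('a'): unique! => answer = 1

1


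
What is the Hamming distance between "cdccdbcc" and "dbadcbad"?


Comparing "cdccdbcc" and "dbadcbad" position by position:
  Position 0: 'c' vs 'd' => differ
  Position 1: 'd' vs 'b' => differ
  Position 2: 'c' vs 'a' => differ
  Position 3: 'c' vs 'd' => differ
  Position 4: 'd' vs 'c' => differ
  Position 5: 'b' vs 'b' => same
  Position 6: 'c' vs 'a' => differ
  Position 7: 'c' vs 'd' => differ
Total differences (Hamming distance): 7

7


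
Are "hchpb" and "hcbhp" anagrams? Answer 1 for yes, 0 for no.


Strings: "hchpb", "hcbhp"
Sorted first:  bchhp
Sorted second: bchhp
Sorted forms match => anagrams

1


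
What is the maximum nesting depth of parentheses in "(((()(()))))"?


Input: "(((()(()))))"
Tracking depth:
  Position 0 '(': depth becomes 1
  Position 1 '(': depth becomes 2
  Position 2 '(': depth becomes 3
  Position 3 '(': depth becomes 4
  Position 4 ')': depth becomes 3
  Position 5 '(': depth becomes 4
  Position 6 '(': depth becomes 5
  Position 7 ')': depth becomes 4
  Position 8 ')': depth becomes 3
  Position 9 ')': depth becomes 2
  Position 10 ')': depth becomes 1
  Position 11 ')': depth becomes 0
Maximum depth reached: 5

5


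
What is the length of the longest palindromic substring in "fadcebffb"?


Input: "fadcebffb"
Checking substrings for palindromes:
  [5:9] "bffb" (len 4) => palindrome
  [6:8] "ff" (len 2) => palindrome
Longest palindromic substring: "bffb" with length 4

4


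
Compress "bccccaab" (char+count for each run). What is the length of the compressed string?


Input: bccccaab
Runs:
  'b' x 1 => "b1"
  'c' x 4 => "c4"
  'a' x 2 => "a2"
  'b' x 1 => "b1"
Compressed: "b1c4a2b1"
Compressed length: 8

8


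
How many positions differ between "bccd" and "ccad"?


Comparing "bccd" and "ccad" position by position:
  Position 0: 'b' vs 'c' => DIFFER
  Position 1: 'c' vs 'c' => same
  Position 2: 'c' vs 'a' => DIFFER
  Position 3: 'd' vs 'd' => same
Positions that differ: 2

2


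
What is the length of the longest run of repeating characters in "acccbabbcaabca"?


Input: "acccbabbcaabca"
Scanning for longest run:
  Position 1 ('c'): new char, reset run to 1
  Position 2 ('c'): continues run of 'c', length=2
  Position 3 ('c'): continues run of 'c', length=3
  Position 4 ('b'): new char, reset run to 1
  Position 5 ('a'): new char, reset run to 1
  Position 6 ('b'): new char, reset run to 1
  Position 7 ('b'): continues run of 'b', length=2
  Position 8 ('c'): new char, reset run to 1
  Position 9 ('a'): new char, reset run to 1
  Position 10 ('a'): continues run of 'a', length=2
  Position 11 ('b'): new char, reset run to 1
  Position 12 ('c'): new char, reset run to 1
  Position 13 ('a'): new char, reset run to 1
Longest run: 'c' with length 3

3


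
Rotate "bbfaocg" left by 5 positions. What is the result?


Input: "bbfaocg", rotate left by 5
First 5 characters: "bbfao"
Remaining characters: "cg"
Concatenate remaining + first: "cg" + "bbfao" = "cgbbfao"

cgbbfao


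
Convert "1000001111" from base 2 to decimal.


Input: "1000001111" in base 2
Positional expansion:
  Digit '1' (value 1) x 2^9 = 512
  Digit '0' (value 0) x 2^8 = 0
  Digit '0' (value 0) x 2^7 = 0
  Digit '0' (value 0) x 2^6 = 0
  Digit '0' (value 0) x 2^5 = 0
  Digit '0' (value 0) x 2^4 = 0
  Digit '1' (value 1) x 2^3 = 8
  Digit '1' (value 1) x 2^2 = 4
  Digit '1' (value 1) x 2^1 = 2
  Digit '1' (value 1) x 2^0 = 1
Sum = 527

527


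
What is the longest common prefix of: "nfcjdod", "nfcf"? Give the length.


Words: nfcjdod, nfcf
  Position 0: all 'n' => match
  Position 1: all 'f' => match
  Position 2: all 'c' => match
  Position 3: ('j', 'f') => mismatch, stop
LCP = "nfc" (length 3)

3


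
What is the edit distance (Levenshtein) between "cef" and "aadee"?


Computing edit distance: "cef" -> "aadee"
DP table:
           a    a    d    e    e
      0    1    2    3    4    5
  c   1    1    2    3    4    5
  e   2    2    2    3    3    4
  f   3    3    3    3    4    4
Edit distance = dp[3][5] = 4

4


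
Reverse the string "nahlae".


Input: nahlae
Reading characters right to left:
  Position 5: 'e'
  Position 4: 'a'
  Position 3: 'l'
  Position 2: 'h'
  Position 1: 'a'
  Position 0: 'n'
Reversed: ealhan

ealhan


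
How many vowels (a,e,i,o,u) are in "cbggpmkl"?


Input: cbggpmkl
Checking each character:
  'c' at position 0: consonant
  'b' at position 1: consonant
  'g' at position 2: consonant
  'g' at position 3: consonant
  'p' at position 4: consonant
  'm' at position 5: consonant
  'k' at position 6: consonant
  'l' at position 7: consonant
Total vowels: 0

0


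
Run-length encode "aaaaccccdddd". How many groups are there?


Input: aaaaccccdddd
Scanning for consecutive runs:
  Group 1: 'a' x 4 (positions 0-3)
  Group 2: 'c' x 4 (positions 4-7)
  Group 3: 'd' x 4 (positions 8-11)
Total groups: 3

3


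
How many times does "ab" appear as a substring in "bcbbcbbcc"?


Searching for "ab" in "bcbbcbbcc"
Scanning each position:
  Position 0: "bc" => no
  Position 1: "cb" => no
  Position 2: "bb" => no
  Position 3: "bc" => no
  Position 4: "cb" => no
  Position 5: "bb" => no
  Position 6: "bc" => no
  Position 7: "cc" => no
Total occurrences: 0

0


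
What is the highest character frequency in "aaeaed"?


Input: aaeaed
Character counts:
  'a': 3
  'd': 1
  'e': 2
Maximum frequency: 3

3


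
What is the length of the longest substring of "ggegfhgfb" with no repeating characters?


Input: "ggegfhgfb"
Sliding window (track last position of each char):
  Position 0 ('g'): window [0,0] length 1 -- new best
  Position 1 ('g'): repeat (last at 0), move window start to 1
  Position 1 ('g'): window [1,1] length 1
  Position 2 ('e'): window [1,2] length 2 -- new best
  Position 3 ('g'): repeat (last at 1), move window start to 2
  Position 3 ('g'): window [2,3] length 2
  Position 4 ('f'): window [2,4] length 3 -- new best
  Position 5 ('h'): window [2,5] length 4 -- new best
  Position 6 ('g'): repeat (last at 3), move window start to 4
  Position 6 ('g'): window [4,6] length 3
  Position 7 ('f'): repeat (last at 4), move window start to 5
  Position 7 ('f'): window [5,7] length 3
  Position 8 ('b'): window [5,8] length 4
Longest substring with no repeats: "egfh" with length 4

4


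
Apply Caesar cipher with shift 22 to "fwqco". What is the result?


Caesar cipher: shift "fwqco" by 22
  'f' (pos 5) + 22 = pos 1 = 'b'
  'w' (pos 22) + 22 = pos 18 = 's'
  'q' (pos 16) + 22 = pos 12 = 'm'
  'c' (pos 2) + 22 = pos 24 = 'y'
  'o' (pos 14) + 22 = pos 10 = 'k'
Result: bsmyk

bsmyk


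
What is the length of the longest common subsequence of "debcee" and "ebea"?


LCS of "debcee" and "ebea"
DP table:
           e    b    e    a
      0    0    0    0    0
  d   0    0    0    0    0
  e   0    1    1    1    1
  b   0    1    2    2    2
  c   0    1    2    2    2
  e   0    1    2    3    3
  e   0    1    2    3    3
LCS length = dp[6][4] = 3

3


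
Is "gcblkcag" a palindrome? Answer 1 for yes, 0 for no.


Input: gcblkcag
Reversed: gacklbcg
  Compare pos 0 ('g') with pos 7 ('g'): match
  Compare pos 1 ('c') with pos 6 ('a'): MISMATCH
  Compare pos 2 ('b') with pos 5 ('c'): MISMATCH
  Compare pos 3 ('l') with pos 4 ('k'): MISMATCH
Result: not a palindrome

0


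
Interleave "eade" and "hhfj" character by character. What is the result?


Interleaving "eade" and "hhfj":
  Position 0: 'e' from first, 'h' from second => "eh"
  Position 1: 'a' from first, 'h' from second => "ah"
  Position 2: 'd' from first, 'f' from second => "df"
  Position 3: 'e' from first, 'j' from second => "ej"
Result: ehahdfej

ehahdfej


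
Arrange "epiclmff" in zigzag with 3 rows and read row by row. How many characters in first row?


Zigzag "epiclmff" into 3 rows:
Placing characters:
  'e' => row 0
  'p' => row 1
  'i' => row 2
  'c' => row 1
  'l' => row 0
  'm' => row 1
  'f' => row 2
  'f' => row 1
Rows:
  Row 0: "el"
  Row 1: "pcmf"
  Row 2: "if"
First row length: 2

2


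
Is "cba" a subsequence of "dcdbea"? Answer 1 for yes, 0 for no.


Check if "cba" is a subsequence of "dcdbea"
Greedy scan:
  Position 0 ('d'): no match needed
  Position 1 ('c'): matches sub[0] = 'c'
  Position 2 ('d'): no match needed
  Position 3 ('b'): matches sub[1] = 'b'
  Position 4 ('e'): no match needed
  Position 5 ('a'): matches sub[2] = 'a'
All 3 characters matched => is a subsequence

1


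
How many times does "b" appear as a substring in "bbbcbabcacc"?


Searching for "b" in "bbbcbabcacc"
Scanning each position:
  Position 0: "b" => MATCH
  Position 1: "b" => MATCH
  Position 2: "b" => MATCH
  Position 3: "c" => no
  Position 4: "b" => MATCH
  Position 5: "a" => no
  Position 6: "b" => MATCH
  Position 7: "c" => no
  Position 8: "a" => no
  Position 9: "c" => no
  Position 10: "c" => no
Total occurrences: 5

5


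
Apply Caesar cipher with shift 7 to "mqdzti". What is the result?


Caesar cipher: shift "mqdzti" by 7
  'm' (pos 12) + 7 = pos 19 = 't'
  'q' (pos 16) + 7 = pos 23 = 'x'
  'd' (pos 3) + 7 = pos 10 = 'k'
  'z' (pos 25) + 7 = pos 6 = 'g'
  't' (pos 19) + 7 = pos 0 = 'a'
  'i' (pos 8) + 7 = pos 15 = 'p'
Result: txkgap

txkgap


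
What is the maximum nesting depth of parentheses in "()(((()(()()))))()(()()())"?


Input: "()(((()(()()))))()(()()())"
Tracking depth:
  Position 0 '(': depth becomes 1
  Position 1 ')': depth becomes 0
  Position 2 '(': depth becomes 1
  Position 3 '(': depth becomes 2
  Position 4 '(': depth becomes 3
  Position 5 '(': depth becomes 4
  Position 6 ')': depth becomes 3
  Position 7 '(': depth becomes 4
  Position 8 '(': depth becomes 5
  Position 9 ')': depth becomes 4
  Position 10 '(': depth becomes 5
  Position 11 ')': depth becomes 4
  Position 12 ')': depth becomes 3
  Position 13 ')': depth becomes 2
  Position 14 ')': depth becomes 1
  Position 15 ')': depth becomes 0
  Position 16 '(': depth becomes 1
  Position 17 ')': depth becomes 0
  Position 18 '(': depth becomes 1
  Position 19 '(': depth becomes 2
  Position 20 ')': depth becomes 1
  Position 21 '(': depth becomes 2
  Position 22 ')': depth becomes 1
  Position 23 '(': depth becomes 2
  Position 24 ')': depth becomes 1
  Position 25 ')': depth becomes 0
Maximum depth reached: 5

5


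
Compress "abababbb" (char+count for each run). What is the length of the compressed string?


Input: abababbb
Runs:
  'a' x 1 => "a1"
  'b' x 1 => "b1"
  'a' x 1 => "a1"
  'b' x 1 => "b1"
  'a' x 1 => "a1"
  'b' x 3 => "b3"
Compressed: "a1b1a1b1a1b3"
Compressed length: 12

12


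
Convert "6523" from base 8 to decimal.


Input: "6523" in base 8
Positional expansion:
  Digit '6' (value 6) x 8^3 = 3072
  Digit '5' (value 5) x 8^2 = 320
  Digit '2' (value 2) x 8^1 = 16
  Digit '3' (value 3) x 8^0 = 3
Sum = 3411

3411


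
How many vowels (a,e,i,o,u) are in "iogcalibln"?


Input: iogcalibln
Checking each character:
  'i' at position 0: vowel (running total: 1)
  'o' at position 1: vowel (running total: 2)
  'g' at position 2: consonant
  'c' at position 3: consonant
  'a' at position 4: vowel (running total: 3)
  'l' at position 5: consonant
  'i' at position 6: vowel (running total: 4)
  'b' at position 7: consonant
  'l' at position 8: consonant
  'n' at position 9: consonant
Total vowels: 4

4


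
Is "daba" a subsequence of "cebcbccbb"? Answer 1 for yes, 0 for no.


Check if "daba" is a subsequence of "cebcbccbb"
Greedy scan:
  Position 0 ('c'): no match needed
  Position 1 ('e'): no match needed
  Position 2 ('b'): no match needed
  Position 3 ('c'): no match needed
  Position 4 ('b'): no match needed
  Position 5 ('c'): no match needed
  Position 6 ('c'): no match needed
  Position 7 ('b'): no match needed
  Position 8 ('b'): no match needed
Only matched 0/4 characters => not a subsequence

0


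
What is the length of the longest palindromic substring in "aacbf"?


Input: "aacbf"
Checking substrings for palindromes:
  [0:2] "aa" (len 2) => palindrome
Longest palindromic substring: "aa" with length 2

2


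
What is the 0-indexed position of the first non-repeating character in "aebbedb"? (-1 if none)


Input: aebbedb
Character frequencies:
  'a': 1
  'b': 3
  'd': 1
  'e': 2
Scanning left to right for freq == 1:
  Position 0 ('a'): unique! => answer = 0

0


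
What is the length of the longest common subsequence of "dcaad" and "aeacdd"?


LCS of "dcaad" and "aeacdd"
DP table:
           a    e    a    c    d    d
      0    0    0    0    0    0    0
  d   0    0    0    0    0    1    1
  c   0    0    0    0    1    1    1
  a   0    1    1    1    1    1    1
  a   0    1    1    2    2    2    2
  d   0    1    1    2    2    3    3
LCS length = dp[5][6] = 3

3


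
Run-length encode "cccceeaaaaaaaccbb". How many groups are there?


Input: cccceeaaaaaaaccbb
Scanning for consecutive runs:
  Group 1: 'c' x 4 (positions 0-3)
  Group 2: 'e' x 2 (positions 4-5)
  Group 3: 'a' x 7 (positions 6-12)
  Group 4: 'c' x 2 (positions 13-14)
  Group 5: 'b' x 2 (positions 15-16)
Total groups: 5

5


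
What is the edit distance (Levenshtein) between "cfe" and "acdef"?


Computing edit distance: "cfe" -> "acdef"
DP table:
           a    c    d    e    f
      0    1    2    3    4    5
  c   1    1    1    2    3    4
  f   2    2    2    2    3    3
  e   3    3    3    3    2    3
Edit distance = dp[3][5] = 3

3


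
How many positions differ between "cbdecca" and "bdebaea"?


Comparing "cbdecca" and "bdebaea" position by position:
  Position 0: 'c' vs 'b' => DIFFER
  Position 1: 'b' vs 'd' => DIFFER
  Position 2: 'd' vs 'e' => DIFFER
  Position 3: 'e' vs 'b' => DIFFER
  Position 4: 'c' vs 'a' => DIFFER
  Position 5: 'c' vs 'e' => DIFFER
  Position 6: 'a' vs 'a' => same
Positions that differ: 6

6


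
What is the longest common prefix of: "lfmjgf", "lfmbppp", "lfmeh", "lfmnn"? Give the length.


Words: lfmjgf, lfmbppp, lfmeh, lfmnn
  Position 0: all 'l' => match
  Position 1: all 'f' => match
  Position 2: all 'm' => match
  Position 3: ('j', 'b', 'e', 'n') => mismatch, stop
LCP = "lfm" (length 3)

3


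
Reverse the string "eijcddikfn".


Input: eijcddikfn
Reading characters right to left:
  Position 9: 'n'
  Position 8: 'f'
  Position 7: 'k'
  Position 6: 'i'
  Position 5: 'd'
  Position 4: 'd'
  Position 3: 'c'
  Position 2: 'j'
  Position 1: 'i'
  Position 0: 'e'
Reversed: nfkiddcjie

nfkiddcjie


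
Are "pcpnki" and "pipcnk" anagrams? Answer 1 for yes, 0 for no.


Strings: "pcpnki", "pipcnk"
Sorted first:  ciknpp
Sorted second: ciknpp
Sorted forms match => anagrams

1


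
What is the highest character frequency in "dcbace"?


Input: dcbace
Character counts:
  'a': 1
  'b': 1
  'c': 2
  'd': 1
  'e': 1
Maximum frequency: 2

2


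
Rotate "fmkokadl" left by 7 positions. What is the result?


Input: "fmkokadl", rotate left by 7
First 7 characters: "fmkokad"
Remaining characters: "l"
Concatenate remaining + first: "l" + "fmkokad" = "lfmkokad"

lfmkokad


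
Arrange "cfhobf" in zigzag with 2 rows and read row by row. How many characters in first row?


Zigzag "cfhobf" into 2 rows:
Placing characters:
  'c' => row 0
  'f' => row 1
  'h' => row 0
  'o' => row 1
  'b' => row 0
  'f' => row 1
Rows:
  Row 0: "chb"
  Row 1: "fof"
First row length: 3

3


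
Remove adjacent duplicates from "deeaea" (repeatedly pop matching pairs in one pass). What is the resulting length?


Input: deeaea
Stack-based adjacent duplicate removal:
  Read 'd': push. Stack: d
  Read 'e': push. Stack: de
  Read 'e': matches stack top 'e' => pop. Stack: d
  Read 'a': push. Stack: da
  Read 'e': push. Stack: dae
  Read 'a': push. Stack: daea
Final stack: "daea" (length 4)

4


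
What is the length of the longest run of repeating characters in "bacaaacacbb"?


Input: "bacaaacacbb"
Scanning for longest run:
  Position 1 ('a'): new char, reset run to 1
  Position 2 ('c'): new char, reset run to 1
  Position 3 ('a'): new char, reset run to 1
  Position 4 ('a'): continues run of 'a', length=2
  Position 5 ('a'): continues run of 'a', length=3
  Position 6 ('c'): new char, reset run to 1
  Position 7 ('a'): new char, reset run to 1
  Position 8 ('c'): new char, reset run to 1
  Position 9 ('b'): new char, reset run to 1
  Position 10 ('b'): continues run of 'b', length=2
Longest run: 'a' with length 3

3


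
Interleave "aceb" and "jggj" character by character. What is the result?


Interleaving "aceb" and "jggj":
  Position 0: 'a' from first, 'j' from second => "aj"
  Position 1: 'c' from first, 'g' from second => "cg"
  Position 2: 'e' from first, 'g' from second => "eg"
  Position 3: 'b' from first, 'j' from second => "bj"
Result: ajcgegbj

ajcgegbj


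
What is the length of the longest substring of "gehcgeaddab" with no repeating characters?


Input: "gehcgeaddab"
Sliding window (track last position of each char):
  Position 0 ('g'): window [0,0] length 1 -- new best
  Position 1 ('e'): window [0,1] length 2 -- new best
  Position 2 ('h'): window [0,2] length 3 -- new best
  Position 3 ('c'): window [0,3] length 4 -- new best
  Position 4 ('g'): repeat (last at 0), move window start to 1
  Position 4 ('g'): window [1,4] length 4
  Position 5 ('e'): repeat (last at 1), move window start to 2
  Position 5 ('e'): window [2,5] length 4
  Position 6 ('a'): window [2,6] length 5 -- new best
  Position 7 ('d'): window [2,7] length 6 -- new best
  Position 8 ('d'): repeat (last at 7), move window start to 8
  Position 8 ('d'): window [8,8] length 1
  Position 9 ('a'): window [8,9] length 2
  Position 10 ('b'): window [8,10] length 3
Longest substring with no repeats: "hcgead" with length 6

6


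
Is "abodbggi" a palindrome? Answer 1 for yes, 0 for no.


Input: abodbggi
Reversed: iggbdoba
  Compare pos 0 ('a') with pos 7 ('i'): MISMATCH
  Compare pos 1 ('b') with pos 6 ('g'): MISMATCH
  Compare pos 2 ('o') with pos 5 ('g'): MISMATCH
  Compare pos 3 ('d') with pos 4 ('b'): MISMATCH
Result: not a palindrome

0


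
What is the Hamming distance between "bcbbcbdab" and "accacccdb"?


Comparing "bcbbcbdab" and "accacccdb" position by position:
  Position 0: 'b' vs 'a' => differ
  Position 1: 'c' vs 'c' => same
  Position 2: 'b' vs 'c' => differ
  Position 3: 'b' vs 'a' => differ
  Position 4: 'c' vs 'c' => same
  Position 5: 'b' vs 'c' => differ
  Position 6: 'd' vs 'c' => differ
  Position 7: 'a' vs 'd' => differ
  Position 8: 'b' vs 'b' => same
Total differences (Hamming distance): 6

6


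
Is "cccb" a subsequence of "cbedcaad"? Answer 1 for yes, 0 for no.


Check if "cccb" is a subsequence of "cbedcaad"
Greedy scan:
  Position 0 ('c'): matches sub[0] = 'c'
  Position 1 ('b'): no match needed
  Position 2 ('e'): no match needed
  Position 3 ('d'): no match needed
  Position 4 ('c'): matches sub[1] = 'c'
  Position 5 ('a'): no match needed
  Position 6 ('a'): no match needed
  Position 7 ('d'): no match needed
Only matched 2/4 characters => not a subsequence

0


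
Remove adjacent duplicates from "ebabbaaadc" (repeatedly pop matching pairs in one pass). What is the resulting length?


Input: ebabbaaadc
Stack-based adjacent duplicate removal:
  Read 'e': push. Stack: e
  Read 'b': push. Stack: eb
  Read 'a': push. Stack: eba
  Read 'b': push. Stack: ebab
  Read 'b': matches stack top 'b' => pop. Stack: eba
  Read 'a': matches stack top 'a' => pop. Stack: eb
  Read 'a': push. Stack: eba
  Read 'a': matches stack top 'a' => pop. Stack: eb
  Read 'd': push. Stack: ebd
  Read 'c': push. Stack: ebdc
Final stack: "ebdc" (length 4)

4


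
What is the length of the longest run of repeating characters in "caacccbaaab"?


Input: "caacccbaaab"
Scanning for longest run:
  Position 1 ('a'): new char, reset run to 1
  Position 2 ('a'): continues run of 'a', length=2
  Position 3 ('c'): new char, reset run to 1
  Position 4 ('c'): continues run of 'c', length=2
  Position 5 ('c'): continues run of 'c', length=3
  Position 6 ('b'): new char, reset run to 1
  Position 7 ('a'): new char, reset run to 1
  Position 8 ('a'): continues run of 'a', length=2
  Position 9 ('a'): continues run of 'a', length=3
  Position 10 ('b'): new char, reset run to 1
Longest run: 'c' with length 3

3


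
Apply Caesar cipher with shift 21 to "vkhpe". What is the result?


Caesar cipher: shift "vkhpe" by 21
  'v' (pos 21) + 21 = pos 16 = 'q'
  'k' (pos 10) + 21 = pos 5 = 'f'
  'h' (pos 7) + 21 = pos 2 = 'c'
  'p' (pos 15) + 21 = pos 10 = 'k'
  'e' (pos 4) + 21 = pos 25 = 'z'
Result: qfckz

qfckz


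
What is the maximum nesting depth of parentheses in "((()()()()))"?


Input: "((()()()()))"
Tracking depth:
  Position 0 '(': depth becomes 1
  Position 1 '(': depth becomes 2
  Position 2 '(': depth becomes 3
  Position 3 ')': depth becomes 2
  Position 4 '(': depth becomes 3
  Position 5 ')': depth becomes 2
  Position 6 '(': depth becomes 3
  Position 7 ')': depth becomes 2
  Position 8 '(': depth becomes 3
  Position 9 ')': depth becomes 2
  Position 10 ')': depth becomes 1
  Position 11 ')': depth becomes 0
Maximum depth reached: 3

3
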